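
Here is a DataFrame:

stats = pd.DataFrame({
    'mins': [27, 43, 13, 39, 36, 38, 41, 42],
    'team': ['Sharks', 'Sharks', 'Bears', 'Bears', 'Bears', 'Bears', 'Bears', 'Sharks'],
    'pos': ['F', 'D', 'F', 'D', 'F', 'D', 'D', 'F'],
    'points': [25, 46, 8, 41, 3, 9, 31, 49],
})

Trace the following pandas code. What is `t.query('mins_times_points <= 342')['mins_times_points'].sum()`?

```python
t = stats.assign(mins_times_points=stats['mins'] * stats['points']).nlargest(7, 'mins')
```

450

add column mins_times_points = stats['mins'] * stats['points']:
   mins    team pos  points  mins_times_points
0    27  Sharks   F      25                675
1    43  Sharks   D      46               1978
2    13   Bears   F       8                104
3    39   Bears   D      41               1599
4    36   Bears   F       3                108
5    38   Bears   D       9                342
6    41   Bears   D      31               1271
7    42  Sharks   F      49               2058
take 7 rows with largest mins:
   mins    team pos  points  mins_times_points
1    43  Sharks   D      46               1978
7    42  Sharks   F      49               2058
6    41   Bears   D      31               1271
3    39   Bears   D      41               1599
5    38   Bears   D       9                342
4    36   Bears   F       3                108
0    27  Sharks   F      25                675
filter rows where mins_times_points <= 342:
   mins   team pos  points  mins_times_points
5    38  Bears   D       9                342
4    36  Bears   F       3                108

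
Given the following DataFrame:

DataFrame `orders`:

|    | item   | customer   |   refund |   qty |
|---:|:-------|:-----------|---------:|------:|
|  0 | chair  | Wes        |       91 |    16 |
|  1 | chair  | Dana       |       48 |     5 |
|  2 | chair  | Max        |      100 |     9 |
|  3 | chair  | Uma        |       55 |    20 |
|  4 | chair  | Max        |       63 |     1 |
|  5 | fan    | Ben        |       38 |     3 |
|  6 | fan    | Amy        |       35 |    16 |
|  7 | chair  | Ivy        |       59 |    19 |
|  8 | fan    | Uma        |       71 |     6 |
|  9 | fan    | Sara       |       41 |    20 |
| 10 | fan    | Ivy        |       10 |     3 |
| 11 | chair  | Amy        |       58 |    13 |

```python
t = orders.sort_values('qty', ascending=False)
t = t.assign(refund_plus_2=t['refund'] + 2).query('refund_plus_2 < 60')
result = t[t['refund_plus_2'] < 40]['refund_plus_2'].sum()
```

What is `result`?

49

sort by qty descending:
     item customer  refund  qty
3   chair      Uma      55   20
9     fan     Sara      41   20
7   chair      Ivy      59   19
0   chair      Wes      91   16
6     fan      Amy      35   16
11  chair      Amy      58   13
2   chair      Max     100    9
8     fan      Uma      71    6
1   chair     Dana      48    5
5     fan      Ben      38    3
10    fan      Ivy      10    3
4   chair      Max      63    1
add column refund_plus_2 = t['refund'] + 2:
     item customer  refund  qty  refund_plus_2
3   chair      Uma      55   20             57
9     fan     Sara      41   20             43
7   chair      Ivy      59   19             61
0   chair      Wes      91   16             93
6     fan      Amy      35   16             37
11  chair      Amy      58   13             60
2   chair      Max     100    9            102
8     fan      Uma      71    6             73
1   chair     Dana      48    5             50
5     fan      Ben      38    3             40
10    fan      Ivy      10    3             12
4   chair      Max      63    1             65
filter rows where refund_plus_2 < 60:
     item customer  refund  qty  refund_plus_2
3   chair      Uma      55   20             57
9     fan     Sara      41   20             43
6     fan      Amy      35   16             37
1   chair     Dana      48    5             50
5     fan      Ben      38    3             40
10    fan      Ivy      10    3             12
filter rows where refund_plus_2 < 40:
   item customer  refund  qty  refund_plus_2
6   fan      Amy      35   16             37
10  fan      Ivy      10    3             12
Hence 49.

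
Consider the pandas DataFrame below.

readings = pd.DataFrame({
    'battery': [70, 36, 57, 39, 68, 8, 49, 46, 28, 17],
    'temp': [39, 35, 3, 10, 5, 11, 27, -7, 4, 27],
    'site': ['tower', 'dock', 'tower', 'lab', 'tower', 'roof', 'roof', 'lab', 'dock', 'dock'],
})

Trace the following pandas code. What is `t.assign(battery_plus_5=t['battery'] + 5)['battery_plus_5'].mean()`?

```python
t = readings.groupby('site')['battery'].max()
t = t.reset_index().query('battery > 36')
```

60.0

group by site, max of battery:
site
dock     36
lab      46
roof     49
tower    70
Name: battery, dtype: int64
reset_index():
    site  battery
0   dock       36
1    lab       46
2   roof       49
3  tower       70
filter rows where battery > 36:
    site  battery
1    lab       46
2   roof       49
3  tower       70
add column battery_plus_5 = t['battery'] + 5:
    site  battery  battery_plus_5
1    lab       46              51
2   roof       49              54
3  tower       70              75
Then the mean of column 'battery_plus_5': 60.0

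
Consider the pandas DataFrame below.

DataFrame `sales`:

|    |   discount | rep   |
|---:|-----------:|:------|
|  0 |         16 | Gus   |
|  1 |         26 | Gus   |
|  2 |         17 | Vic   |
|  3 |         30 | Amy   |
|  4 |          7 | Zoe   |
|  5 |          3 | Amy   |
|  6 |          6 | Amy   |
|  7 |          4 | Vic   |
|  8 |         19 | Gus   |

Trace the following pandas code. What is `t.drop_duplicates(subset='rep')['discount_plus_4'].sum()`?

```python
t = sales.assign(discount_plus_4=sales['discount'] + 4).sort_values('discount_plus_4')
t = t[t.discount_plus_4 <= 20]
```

46

add column discount_plus_4 = sales['discount'] + 4:
   discount  rep  discount_plus_4
0        16  Gus               20
1        26  Gus               30
2        17  Vic               21
3        30  Amy               34
4         7  Zoe               11
5         3  Amy                7
6         6  Amy               10
7         4  Vic                8
8        19  Gus               23
sort by discount_plus_4:
   discount  rep  discount_plus_4
5         3  Amy                7
7         4  Vic                8
6         6  Amy               10
4         7  Zoe               11
0        16  Gus               20
2        17  Vic               21
8        19  Gus               23
1        26  Gus               30
3        30  Amy               34
filter rows where discount_plus_4 <= 20:
   discount  rep  discount_plus_4
5         3  Amy                7
7         4  Vic                8
6         6  Amy               10
4         7  Zoe               11
0        16  Gus               20
drop duplicate rep (keep=first):
   discount  rep  discount_plus_4
5         3  Amy                7
7         4  Vic                8
4         7  Zoe               11
0        16  Gus               20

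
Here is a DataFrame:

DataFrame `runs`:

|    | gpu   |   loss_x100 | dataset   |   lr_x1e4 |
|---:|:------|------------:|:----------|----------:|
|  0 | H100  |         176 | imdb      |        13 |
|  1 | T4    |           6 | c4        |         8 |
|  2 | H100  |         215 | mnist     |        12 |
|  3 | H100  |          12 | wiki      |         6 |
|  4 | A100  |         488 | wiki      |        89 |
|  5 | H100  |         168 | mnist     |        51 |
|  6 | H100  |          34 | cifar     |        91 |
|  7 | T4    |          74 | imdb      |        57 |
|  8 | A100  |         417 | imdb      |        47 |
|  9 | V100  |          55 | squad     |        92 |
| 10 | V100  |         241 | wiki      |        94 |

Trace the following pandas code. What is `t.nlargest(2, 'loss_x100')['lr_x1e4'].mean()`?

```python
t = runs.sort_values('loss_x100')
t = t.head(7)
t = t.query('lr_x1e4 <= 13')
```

9.5

sort by loss_x100:
     gpu  loss_x100 dataset  lr_x1e4
1     T4          6      c4        8
3   H100         12    wiki        6
6   H100         34   cifar       91
9   V100         55   squad       92
7     T4         74    imdb       57
5   H100        168   mnist       51
0   H100        176    imdb       13
2   H100        215   mnist       12
10  V100        241    wiki       94
8   A100        417    imdb       47
4   A100        488    wiki       89
take first 7 rows:
    gpu  loss_x100 dataset  lr_x1e4
1    T4          6      c4        8
3  H100         12    wiki        6
6  H100         34   cifar       91
9  V100         55   squad       92
7    T4         74    imdb       57
5  H100        168   mnist       51
0  H100        176    imdb       13
filter rows where lr_x1e4 <= 13:
    gpu  loss_x100 dataset  lr_x1e4
1    T4          6      c4        8
3  H100         12    wiki        6
0  H100        176    imdb       13
take 2 rows with largest loss_x100:
    gpu  loss_x100 dataset  lr_x1e4
0  H100        176    imdb       13
3  H100         12    wiki        6
Finally, mean of column 'lr_x1e4' = 9.5.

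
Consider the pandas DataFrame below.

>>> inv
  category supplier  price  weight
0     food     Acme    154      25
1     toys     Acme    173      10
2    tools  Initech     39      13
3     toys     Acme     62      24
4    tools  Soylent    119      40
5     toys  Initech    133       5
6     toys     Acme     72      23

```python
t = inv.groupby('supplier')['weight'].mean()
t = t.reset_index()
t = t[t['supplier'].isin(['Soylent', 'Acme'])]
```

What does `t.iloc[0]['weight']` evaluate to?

group by supplier, mean of weight:
supplier
Acme       20.5
Initech     9.0
Soylent    40.0
Name: weight, dtype: float64
reset_index():
  supplier  weight
0     Acme    20.5
1  Initech     9.0
2  Soylent    40.0
filter rows where supplier in ['Soylent', 'Acme']:
  supplier  weight
0     Acme    20.5
2  Soylent    40.0
Hence 20.5.

20.5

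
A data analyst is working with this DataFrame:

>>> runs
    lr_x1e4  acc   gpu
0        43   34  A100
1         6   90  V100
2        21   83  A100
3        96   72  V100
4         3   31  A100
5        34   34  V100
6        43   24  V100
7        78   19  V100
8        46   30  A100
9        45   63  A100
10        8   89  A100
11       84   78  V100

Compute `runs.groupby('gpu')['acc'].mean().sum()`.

group by gpu, mean of acc:
gpu
A100    55.000000
V100    52.833333
Name: acc, dtype: float64
The sum of the resulting series is 107.833333333.

107.833333333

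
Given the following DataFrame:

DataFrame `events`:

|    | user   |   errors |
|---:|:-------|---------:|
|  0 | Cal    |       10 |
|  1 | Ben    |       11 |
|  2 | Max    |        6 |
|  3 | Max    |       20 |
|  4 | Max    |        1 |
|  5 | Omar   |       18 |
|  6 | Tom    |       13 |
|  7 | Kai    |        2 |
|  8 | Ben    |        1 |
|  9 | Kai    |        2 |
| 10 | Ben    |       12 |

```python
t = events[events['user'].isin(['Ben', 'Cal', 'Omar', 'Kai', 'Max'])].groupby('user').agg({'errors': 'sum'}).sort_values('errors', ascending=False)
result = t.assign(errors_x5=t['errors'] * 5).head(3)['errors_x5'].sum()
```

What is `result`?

345

filter rows where user in ['Ben', 'Cal', 'Omar', 'Kai', 'Max']:
    user  errors
0    Cal      10
1    Ben      11
2    Max       6
3    Max      20
4    Max       1
5   Omar      18
7    Kai       2
8    Ben       1
9    Kai       2
10   Ben      12
group by user, sum of errors:
      errors
user        
Ben       24
Cal       10
Kai        4
Max       27
Omar      18
sort by errors descending:
      errors
user        
Max       27
Ben       24
Omar      18
Cal       10
Kai        4
add column errors_x5 = t['errors'] * 5:
      errors  errors_x5
user                   
Max       27        135
Ben       24        120
Omar      18         90
Cal       10         50
Kai        4         20
take first 3 rows:
      errors  errors_x5
user                   
Max       27        135
Ben       24        120
Omar      18         90
The sum of column 'errors_x5' is 345.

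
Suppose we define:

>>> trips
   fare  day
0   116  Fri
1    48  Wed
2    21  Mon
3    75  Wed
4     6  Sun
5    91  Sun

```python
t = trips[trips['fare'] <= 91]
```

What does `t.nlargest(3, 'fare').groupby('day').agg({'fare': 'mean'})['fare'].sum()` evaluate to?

152.5

filter rows where fare <= 91:
   fare  day
1    48  Wed
2    21  Mon
3    75  Wed
4     6  Sun
5    91  Sun
take 3 rows with largest fare:
   fare  day
5    91  Sun
3    75  Wed
1    48  Wed
group by day, mean of fare:
     fare
day      
Sun  91.0
Wed  61.5
So sum() = 152.5.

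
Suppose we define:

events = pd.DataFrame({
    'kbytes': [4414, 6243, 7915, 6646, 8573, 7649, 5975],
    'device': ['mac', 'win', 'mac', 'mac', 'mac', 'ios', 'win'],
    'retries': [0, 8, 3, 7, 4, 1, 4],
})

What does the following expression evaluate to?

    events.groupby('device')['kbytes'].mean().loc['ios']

7649.0

group by device, mean of kbytes:
device
ios    7649.0
mac    6887.0
win    6109.0
Name: kbytes, dtype: float64
value at index 'ios' → 7649.0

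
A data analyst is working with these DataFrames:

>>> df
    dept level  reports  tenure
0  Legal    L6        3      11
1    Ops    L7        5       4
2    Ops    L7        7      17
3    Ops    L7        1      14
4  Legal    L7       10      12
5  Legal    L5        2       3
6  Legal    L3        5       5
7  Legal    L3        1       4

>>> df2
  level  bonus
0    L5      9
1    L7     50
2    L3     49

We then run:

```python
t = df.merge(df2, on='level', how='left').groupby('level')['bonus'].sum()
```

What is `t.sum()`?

307.0

merge on 'level' (how='left') → 8 rows:
    dept level  reports  tenure  bonus
0  Legal    L6        3      11    NaN
1    Ops    L7        5       4   50.0
2    Ops    L7        7      17   50.0
3    Ops    L7        1      14   50.0
4  Legal    L7       10      12   50.0
5  Legal    L5        2       3    9.0
6  Legal    L3        5       5   49.0
7  Legal    L3        1       4   49.0
group by level, sum of bonus:
level
L3     98.0
L5      9.0
L6      0.0
L7    200.0
Name: bonus, dtype: float64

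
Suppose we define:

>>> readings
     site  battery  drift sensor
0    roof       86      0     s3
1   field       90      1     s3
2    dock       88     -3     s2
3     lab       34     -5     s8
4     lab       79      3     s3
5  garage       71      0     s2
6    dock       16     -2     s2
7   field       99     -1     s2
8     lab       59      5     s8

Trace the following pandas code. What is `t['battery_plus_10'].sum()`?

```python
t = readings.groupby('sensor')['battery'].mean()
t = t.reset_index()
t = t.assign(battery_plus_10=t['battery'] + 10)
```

group by sensor, mean of battery:
sensor
s2    68.5
s3    85.0
s8    46.5
Name: battery, dtype: float64
reset_index():
  sensor  battery
0     s2     68.5
1     s3     85.0
2     s8     46.5
add column battery_plus_10 = t['battery'] + 10:
  sensor  battery  battery_plus_10
0     s2     68.5             78.5
1     s3     85.0             95.0
2     s8     46.5             56.5
Reading off the sum of column 'battery_plus_10', we get 230.0.

230.0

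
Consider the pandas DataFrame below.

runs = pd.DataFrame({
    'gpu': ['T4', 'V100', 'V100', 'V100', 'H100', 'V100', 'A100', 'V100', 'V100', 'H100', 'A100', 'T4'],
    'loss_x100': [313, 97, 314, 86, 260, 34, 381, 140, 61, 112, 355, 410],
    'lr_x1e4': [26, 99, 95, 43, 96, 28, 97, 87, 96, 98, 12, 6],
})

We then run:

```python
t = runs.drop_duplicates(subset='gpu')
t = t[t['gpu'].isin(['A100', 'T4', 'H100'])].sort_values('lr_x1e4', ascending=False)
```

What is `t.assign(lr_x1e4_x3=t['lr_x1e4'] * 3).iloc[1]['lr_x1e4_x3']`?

288

drop duplicate gpu (keep=first):
    gpu  loss_x100  lr_x1e4
0    T4        313       26
1  V100         97       99
4  H100        260       96
6  A100        381       97
filter rows where gpu in ['A100', 'T4', 'H100']:
    gpu  loss_x100  lr_x1e4
0    T4        313       26
4  H100        260       96
6  A100        381       97
sort by lr_x1e4 descending:
    gpu  loss_x100  lr_x1e4
6  A100        381       97
4  H100        260       96
0    T4        313       26
add column lr_x1e4_x3 = t['lr_x1e4'] * 3:
    gpu  loss_x100  lr_x1e4  lr_x1e4_x3
6  A100        381       97         291
4  H100        260       96         288
0    T4        313       26          78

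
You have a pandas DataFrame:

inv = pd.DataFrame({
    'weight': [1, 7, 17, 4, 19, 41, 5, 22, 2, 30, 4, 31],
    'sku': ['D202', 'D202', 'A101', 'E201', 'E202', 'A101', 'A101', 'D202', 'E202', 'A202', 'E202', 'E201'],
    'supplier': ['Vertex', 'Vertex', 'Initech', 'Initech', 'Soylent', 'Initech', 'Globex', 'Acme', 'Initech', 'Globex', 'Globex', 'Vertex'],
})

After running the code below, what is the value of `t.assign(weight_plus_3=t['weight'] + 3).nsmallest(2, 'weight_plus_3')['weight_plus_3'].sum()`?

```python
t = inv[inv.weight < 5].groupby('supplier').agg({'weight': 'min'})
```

filter rows where weight < 5:
    weight   sku supplier
0        1  D202   Vertex
3        4  E201  Initech
8        2  E202  Initech
10       4  E202   Globex
group by supplier, min of weight:
          weight
supplier        
Globex         4
Initech        2
Vertex         1
add column weight_plus_3 = t['weight'] + 3:
          weight  weight_plus_3
supplier                       
Globex         4              7
Initech        2              5
Vertex         1              4
take 2 rows with smallest weight_plus_3:
          weight  weight_plus_3
supplier                       
Vertex         1              4
Initech        2              5
So sum() = 9.

9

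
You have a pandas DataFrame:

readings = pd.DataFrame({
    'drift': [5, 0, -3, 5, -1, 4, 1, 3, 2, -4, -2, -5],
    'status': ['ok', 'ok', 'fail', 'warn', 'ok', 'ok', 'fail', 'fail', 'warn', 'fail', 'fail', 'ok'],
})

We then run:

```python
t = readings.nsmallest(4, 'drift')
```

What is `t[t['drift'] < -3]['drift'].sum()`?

take 4 rows with smallest drift:
    drift status
11     -5     ok
9      -4   fail
2      -3   fail
10     -2   fail
filter rows where drift < -3:
    drift status
11     -5     ok
9      -4   fail
Reading off the sum of column 'drift', we get -9.

-9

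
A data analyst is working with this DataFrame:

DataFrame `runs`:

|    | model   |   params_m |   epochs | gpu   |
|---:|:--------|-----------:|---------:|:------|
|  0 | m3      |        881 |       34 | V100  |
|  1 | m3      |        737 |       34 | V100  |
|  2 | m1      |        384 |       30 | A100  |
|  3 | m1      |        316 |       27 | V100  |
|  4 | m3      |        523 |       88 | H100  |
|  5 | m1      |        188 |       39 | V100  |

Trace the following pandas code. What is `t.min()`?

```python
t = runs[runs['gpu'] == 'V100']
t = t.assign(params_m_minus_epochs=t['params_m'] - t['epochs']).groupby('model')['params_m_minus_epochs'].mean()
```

filter rows where gpu == 'V100':
  model  params_m  epochs   gpu
0    m3       881      34  V100
1    m3       737      34  V100
3    m1       316      27  V100
5    m1       188      39  V100
add column params_m_minus_epochs = t['params_m'] - t['epochs']:
  model  params_m  epochs   gpu  params_m_minus_epochs
0    m3       881      34  V100                    847
1    m3       737      34  V100                    703
3    m1       316      27  V100                    289
5    m1       188      39  V100                    149
group by model, mean of params_m_minus_epochs:
model
m1    219.0
m3    775.0
Name: params_m_minus_epochs, dtype: float64
Hence 219.0.

219.0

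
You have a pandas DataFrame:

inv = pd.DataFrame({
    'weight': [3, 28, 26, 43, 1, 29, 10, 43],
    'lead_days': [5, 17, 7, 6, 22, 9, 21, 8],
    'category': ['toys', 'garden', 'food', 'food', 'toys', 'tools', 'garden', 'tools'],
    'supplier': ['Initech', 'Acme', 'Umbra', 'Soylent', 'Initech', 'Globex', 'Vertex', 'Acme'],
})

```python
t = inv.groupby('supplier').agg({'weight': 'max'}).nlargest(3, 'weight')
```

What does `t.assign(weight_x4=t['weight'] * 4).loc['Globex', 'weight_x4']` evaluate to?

116

group by supplier, max of weight:
          weight
supplier        
Acme          43
Globex        29
Initech        3
Soylent       43
Umbra         26
Vertex        10
take 3 rows with largest weight:
          weight
supplier        
Acme          43
Soylent       43
Globex        29
add column weight_x4 = t['weight'] * 4:
          weight  weight_x4
supplier                   
Acme          43        172
Soylent       43        172
Globex        29        116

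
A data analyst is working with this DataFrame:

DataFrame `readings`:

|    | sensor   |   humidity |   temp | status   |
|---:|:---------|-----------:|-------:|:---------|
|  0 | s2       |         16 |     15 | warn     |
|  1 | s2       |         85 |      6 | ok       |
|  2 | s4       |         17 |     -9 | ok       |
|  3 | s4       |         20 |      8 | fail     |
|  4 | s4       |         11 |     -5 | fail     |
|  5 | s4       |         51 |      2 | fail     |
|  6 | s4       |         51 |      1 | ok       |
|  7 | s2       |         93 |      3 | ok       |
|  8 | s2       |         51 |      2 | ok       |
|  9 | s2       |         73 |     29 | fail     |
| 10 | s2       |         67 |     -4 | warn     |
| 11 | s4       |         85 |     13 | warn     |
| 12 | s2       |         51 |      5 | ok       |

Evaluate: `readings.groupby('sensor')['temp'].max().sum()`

group by sensor, max of temp:
sensor
s2    29
s4    13
Name: temp, dtype: int64

42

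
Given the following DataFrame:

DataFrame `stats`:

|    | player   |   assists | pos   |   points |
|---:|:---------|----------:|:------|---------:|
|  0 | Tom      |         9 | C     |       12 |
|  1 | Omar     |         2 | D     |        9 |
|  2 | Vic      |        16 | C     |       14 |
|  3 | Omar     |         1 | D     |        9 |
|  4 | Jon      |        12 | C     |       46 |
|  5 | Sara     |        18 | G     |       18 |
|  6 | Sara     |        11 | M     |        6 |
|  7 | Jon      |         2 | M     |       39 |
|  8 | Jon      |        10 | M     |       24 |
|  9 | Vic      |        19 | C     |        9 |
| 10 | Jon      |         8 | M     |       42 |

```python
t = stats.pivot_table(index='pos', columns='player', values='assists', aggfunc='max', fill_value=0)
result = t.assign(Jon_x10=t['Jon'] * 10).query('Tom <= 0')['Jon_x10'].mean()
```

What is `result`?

33.3333333333

pivot: rows=pos, cols=player, max(assists):
player  Jon  Omar  Sara  Tom  Vic
pos                              
C        12     0     0    9   19
D         0     2     0    0    0
G         0     0    18    0    0
M        10     0    11    0    0
add column Jon_x10 = t['Jon'] * 10:
player  Jon  Omar  Sara  Tom  Vic  Jon_x10
pos                                       
C        12     0     0    9   19      120
D         0     2     0    0    0        0
G         0     0    18    0    0        0
M        10     0    11    0    0      100
filter rows where Tom <= 0:
player  Jon  Omar  Sara  Tom  Vic  Jon_x10
pos                                       
D         0     2     0    0    0        0
G         0     0    18    0    0        0
M        10     0    11    0    0      100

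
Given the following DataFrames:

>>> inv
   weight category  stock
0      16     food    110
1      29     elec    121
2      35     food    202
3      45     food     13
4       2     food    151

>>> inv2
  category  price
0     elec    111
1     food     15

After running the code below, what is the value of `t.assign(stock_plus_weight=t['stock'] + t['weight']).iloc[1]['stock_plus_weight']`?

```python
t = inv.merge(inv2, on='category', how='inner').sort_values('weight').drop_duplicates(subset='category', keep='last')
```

58

merge on 'category' (how='inner') → 5 rows:
   weight category  stock  price
0      16     food    110     15
1      29     elec    121    111
2      35     food    202     15
3      45     food     13     15
4       2     food    151     15
sort by weight:
   weight category  stock  price
4       2     food    151     15
0      16     food    110     15
1      29     elec    121    111
2      35     food    202     15
3      45     food     13     15
drop duplicate category (keep=last):
   weight category  stock  price
1      29     elec    121    111
3      45     food     13     15
add column stock_plus_weight = t['stock'] + t['weight']:
   weight category  stock  price  stock_plus_weight
1      29     elec    121    111                150
3      45     food     13     15                 58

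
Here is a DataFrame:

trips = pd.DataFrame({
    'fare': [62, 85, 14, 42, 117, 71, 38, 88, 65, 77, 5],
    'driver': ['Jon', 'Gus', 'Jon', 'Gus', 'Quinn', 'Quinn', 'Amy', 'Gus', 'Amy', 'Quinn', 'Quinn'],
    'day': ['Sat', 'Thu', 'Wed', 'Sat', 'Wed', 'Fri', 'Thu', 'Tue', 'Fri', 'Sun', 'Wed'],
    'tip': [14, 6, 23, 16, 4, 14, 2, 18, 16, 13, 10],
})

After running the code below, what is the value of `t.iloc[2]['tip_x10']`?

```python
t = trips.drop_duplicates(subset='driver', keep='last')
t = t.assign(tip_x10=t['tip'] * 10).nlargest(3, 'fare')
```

drop duplicate driver (keep=last):
    fare driver  day  tip
2     14    Jon  Wed   23
7     88    Gus  Tue   18
8     65    Amy  Fri   16
10     5  Quinn  Wed   10
add column tip_x10 = t['tip'] * 10:
    fare driver  day  tip  tip_x10
2     14    Jon  Wed   23      230
7     88    Gus  Tue   18      180
8     65    Amy  Fri   16      160
10     5  Quinn  Wed   10      100
take 3 rows with largest fare:
   fare driver  day  tip  tip_x10
7    88    Gus  Tue   18      180
8    65    Amy  Fri   16      160
2    14    Jon  Wed   23      230
value at position 2, column 'tip_x10' → 230

230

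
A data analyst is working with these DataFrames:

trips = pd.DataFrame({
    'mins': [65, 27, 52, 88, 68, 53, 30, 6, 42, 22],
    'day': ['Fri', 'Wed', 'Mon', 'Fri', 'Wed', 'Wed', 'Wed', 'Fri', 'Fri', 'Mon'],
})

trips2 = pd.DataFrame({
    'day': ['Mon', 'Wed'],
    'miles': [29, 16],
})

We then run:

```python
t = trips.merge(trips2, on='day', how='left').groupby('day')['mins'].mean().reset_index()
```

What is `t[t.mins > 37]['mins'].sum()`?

94.75

merge on 'day' (how='left') → 10 rows:
   mins  day  miles
0    65  Fri    NaN
1    27  Wed   16.0
2    52  Mon   29.0
3    88  Fri    NaN
4    68  Wed   16.0
5    53  Wed   16.0
6    30  Wed   16.0
7     6  Fri    NaN
8    42  Fri    NaN
9    22  Mon   29.0
group by day, mean of mins:
day
Fri    50.25
Mon    37.00
Wed    44.50
Name: mins, dtype: float64
reset_index():
   day   mins
0  Fri  50.25
1  Mon  37.00
2  Wed  44.50
filter rows where mins > 37:
   day   mins
0  Fri  50.25
2  Wed  44.50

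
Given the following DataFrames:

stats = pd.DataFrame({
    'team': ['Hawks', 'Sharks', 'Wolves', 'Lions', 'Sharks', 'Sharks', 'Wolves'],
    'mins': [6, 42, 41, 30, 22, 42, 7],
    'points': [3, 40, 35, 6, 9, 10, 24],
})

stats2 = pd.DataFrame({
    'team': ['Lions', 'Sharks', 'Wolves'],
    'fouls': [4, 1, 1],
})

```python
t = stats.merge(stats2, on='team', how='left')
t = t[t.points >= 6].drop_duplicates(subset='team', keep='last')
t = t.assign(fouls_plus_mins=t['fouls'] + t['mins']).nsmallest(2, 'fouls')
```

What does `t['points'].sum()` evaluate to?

merge on 'team' (how='left') → 7 rows:
     team  mins  points  fouls
0   Hawks     6       3    NaN
1  Sharks    42      40    1.0
2  Wolves    41      35    1.0
3   Lions    30       6    4.0
4  Sharks    22       9    1.0
5  Sharks    42      10    1.0
6  Wolves     7      24    1.0
filter rows where points >= 6:
     team  mins  points  fouls
1  Sharks    42      40    1.0
2  Wolves    41      35    1.0
3   Lions    30       6    4.0
4  Sharks    22       9    1.0
5  Sharks    42      10    1.0
6  Wolves     7      24    1.0
drop duplicate team (keep=last):
     team  mins  points  fouls
3   Lions    30       6    4.0
5  Sharks    42      10    1.0
6  Wolves     7      24    1.0
add column fouls_plus_mins = t['fouls'] + t['mins']:
     team  mins  points  fouls  fouls_plus_mins
3   Lions    30       6    4.0             34.0
5  Sharks    42      10    1.0             43.0
6  Wolves     7      24    1.0              8.0
take 2 rows with smallest fouls:
     team  mins  points  fouls  fouls_plus_mins
5  Sharks    42      10    1.0             43.0
6  Wolves     7      24    1.0              8.0
Finally, sum of column 'points' = 34.

34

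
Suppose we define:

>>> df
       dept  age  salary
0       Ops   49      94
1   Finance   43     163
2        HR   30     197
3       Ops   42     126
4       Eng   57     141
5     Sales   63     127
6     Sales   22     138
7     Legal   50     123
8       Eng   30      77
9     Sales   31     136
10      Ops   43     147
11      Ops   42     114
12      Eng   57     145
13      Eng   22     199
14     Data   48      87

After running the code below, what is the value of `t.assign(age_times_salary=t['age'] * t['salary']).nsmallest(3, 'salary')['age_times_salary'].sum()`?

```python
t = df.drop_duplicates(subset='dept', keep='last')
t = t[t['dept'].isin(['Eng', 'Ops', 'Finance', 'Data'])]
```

drop duplicate dept (keep=last):
       dept  age  salary
1   Finance   43     163
2        HR   30     197
7     Legal   50     123
9     Sales   31     136
11      Ops   42     114
13      Eng   22     199
14     Data   48      87
filter rows where dept in ['Eng', 'Ops', 'Finance', 'Data']:
       dept  age  salary
1   Finance   43     163
11      Ops   42     114
13      Eng   22     199
14     Data   48      87
add column age_times_salary = t['age'] * t['salary']:
       dept  age  salary  age_times_salary
1   Finance   43     163              7009
11      Ops   42     114              4788
13      Eng   22     199              4378
14     Data   48      87              4176
take 3 rows with smallest salary:
       dept  age  salary  age_times_salary
14     Data   48      87              4176
11      Ops   42     114              4788
1   Finance   43     163              7009
sum of column 'age_times_salary' → 15973

15973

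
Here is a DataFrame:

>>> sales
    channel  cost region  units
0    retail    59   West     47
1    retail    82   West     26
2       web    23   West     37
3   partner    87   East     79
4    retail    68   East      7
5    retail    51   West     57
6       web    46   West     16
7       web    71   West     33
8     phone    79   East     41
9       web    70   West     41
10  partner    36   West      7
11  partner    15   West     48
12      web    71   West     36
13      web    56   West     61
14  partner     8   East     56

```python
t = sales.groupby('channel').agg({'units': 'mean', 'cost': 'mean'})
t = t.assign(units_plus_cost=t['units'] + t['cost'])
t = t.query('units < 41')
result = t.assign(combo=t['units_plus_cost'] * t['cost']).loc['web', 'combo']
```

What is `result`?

5251.58333333

group by channel: mean(units), mean(cost):
             units       cost
channel                      
partner  47.500000  36.500000
phone    41.000000  79.000000
retail   34.250000  65.000000
web      37.333333  56.166667
add column units_plus_cost = t['units'] + t['cost']:
             units       cost  units_plus_cost
channel                                       
partner  47.500000  36.500000            84.00
phone    41.000000  79.000000           120.00
retail   34.250000  65.000000            99.25
web      37.333333  56.166667            93.50
filter rows where units < 41:
             units       cost  units_plus_cost
channel                                       
retail   34.250000  65.000000            99.25
web      37.333333  56.166667            93.50
add column combo = t['units_plus_cost'] * t['cost']:
             units       cost  units_plus_cost        combo
channel                                                    
retail   34.250000  65.000000            99.25  6451.250000
web      37.333333  56.166667            93.50  5251.583333
Reading off the value at row 'web', column 'combo', we get 5251.58333333.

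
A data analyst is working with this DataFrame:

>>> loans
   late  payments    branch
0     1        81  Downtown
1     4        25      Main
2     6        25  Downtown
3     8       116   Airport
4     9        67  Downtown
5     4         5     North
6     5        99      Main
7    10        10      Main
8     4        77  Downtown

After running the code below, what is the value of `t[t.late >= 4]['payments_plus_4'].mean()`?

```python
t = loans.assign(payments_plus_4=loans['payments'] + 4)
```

add column payments_plus_4 = loans['payments'] + 4:
   late  payments    branch  payments_plus_4
0     1        81  Downtown               85
1     4        25      Main               29
2     6        25  Downtown               29
3     8       116   Airport              120
4     9        67  Downtown               71
5     4         5     North                9
6     5        99      Main              103
7    10        10      Main               14
8     4        77  Downtown               81
filter rows where late >= 4:
   late  payments    branch  payments_plus_4
1     4        25      Main               29
2     6        25  Downtown               29
3     8       116   Airport              120
4     9        67  Downtown               71
5     4         5     North                9
6     5        99      Main              103
7    10        10      Main               14
8     4        77  Downtown               81

57.0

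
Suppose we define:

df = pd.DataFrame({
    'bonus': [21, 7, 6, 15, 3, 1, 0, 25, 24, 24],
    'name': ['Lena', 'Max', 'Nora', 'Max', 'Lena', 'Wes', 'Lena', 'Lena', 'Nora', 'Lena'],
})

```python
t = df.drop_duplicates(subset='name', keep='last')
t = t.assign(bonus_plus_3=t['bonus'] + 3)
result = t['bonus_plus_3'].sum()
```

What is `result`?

76

drop duplicate name (keep=last):
   bonus  name
3     15   Max
5      1   Wes
8     24  Nora
9     24  Lena
add column bonus_plus_3 = t['bonus'] + 3:
   bonus  name  bonus_plus_3
3     15   Max            18
5      1   Wes             4
8     24  Nora            27
9     24  Lena            27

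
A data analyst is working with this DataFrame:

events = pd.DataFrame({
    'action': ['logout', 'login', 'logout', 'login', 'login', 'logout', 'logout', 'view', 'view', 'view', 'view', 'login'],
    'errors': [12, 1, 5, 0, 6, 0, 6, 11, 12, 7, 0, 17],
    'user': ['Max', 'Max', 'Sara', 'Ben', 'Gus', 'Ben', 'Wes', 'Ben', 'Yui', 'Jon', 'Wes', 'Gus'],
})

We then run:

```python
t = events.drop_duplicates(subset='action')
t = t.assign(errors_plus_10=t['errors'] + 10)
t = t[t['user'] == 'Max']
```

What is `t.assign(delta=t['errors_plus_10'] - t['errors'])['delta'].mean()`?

10.0

drop duplicate action (keep=first):
   action  errors user
0  logout      12  Max
1   login       1  Max
7    view      11  Ben
add column errors_plus_10 = t['errors'] + 10:
   action  errors user  errors_plus_10
0  logout      12  Max              22
1   login       1  Max              11
7    view      11  Ben              21
filter rows where user == 'Max':
   action  errors user  errors_plus_10
0  logout      12  Max              22
1   login       1  Max              11
add column delta = t['errors_plus_10'] - t['errors']:
   action  errors user  errors_plus_10  delta
0  logout      12  Max              22     10
1   login       1  Max              11     10
So mean() = 10.0.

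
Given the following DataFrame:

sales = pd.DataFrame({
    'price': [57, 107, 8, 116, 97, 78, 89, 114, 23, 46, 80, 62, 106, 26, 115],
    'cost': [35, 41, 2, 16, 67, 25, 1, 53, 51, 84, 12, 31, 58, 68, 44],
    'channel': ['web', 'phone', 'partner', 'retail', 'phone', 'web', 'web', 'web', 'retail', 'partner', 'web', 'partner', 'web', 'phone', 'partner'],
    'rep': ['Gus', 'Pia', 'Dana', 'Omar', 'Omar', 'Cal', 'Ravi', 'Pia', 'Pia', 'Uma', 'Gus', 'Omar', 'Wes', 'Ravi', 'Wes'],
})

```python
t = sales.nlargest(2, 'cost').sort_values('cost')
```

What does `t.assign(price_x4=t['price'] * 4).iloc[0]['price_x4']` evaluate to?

104

take 2 rows with largest cost:
    price  cost  channel   rep
9      46    84  partner   Uma
13     26    68    phone  Ravi
sort by cost:
    price  cost  channel   rep
13     26    68    phone  Ravi
9      46    84  partner   Uma
add column price_x4 = t['price'] * 4:
    price  cost  channel   rep  price_x4
13     26    68    phone  Ravi       104
9      46    84  partner   Uma       184
Finally, value at position 0, column 'price_x4' = 104.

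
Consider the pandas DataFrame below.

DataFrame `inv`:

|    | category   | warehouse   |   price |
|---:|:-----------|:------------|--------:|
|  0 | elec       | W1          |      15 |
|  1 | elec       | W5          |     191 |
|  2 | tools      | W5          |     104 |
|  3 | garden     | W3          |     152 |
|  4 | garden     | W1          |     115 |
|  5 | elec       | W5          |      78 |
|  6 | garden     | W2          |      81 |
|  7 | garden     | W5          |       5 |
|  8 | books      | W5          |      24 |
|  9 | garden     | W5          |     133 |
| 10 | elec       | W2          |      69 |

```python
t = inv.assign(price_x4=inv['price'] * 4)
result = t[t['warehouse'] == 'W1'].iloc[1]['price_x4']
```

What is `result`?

460

add column price_x4 = inv['price'] * 4:
   category warehouse  price  price_x4
0      elec        W1     15        60
1      elec        W5    191       764
2     tools        W5    104       416
3    garden        W3    152       608
4    garden        W1    115       460
5      elec        W5     78       312
6    garden        W2     81       324
7    garden        W5      5        20
8     books        W5     24        96
9    garden        W5    133       532
10     elec        W2     69       276
filter rows where warehouse == 'W1':
  category warehouse  price  price_x4
0     elec        W1     15        60
4   garden        W1    115       460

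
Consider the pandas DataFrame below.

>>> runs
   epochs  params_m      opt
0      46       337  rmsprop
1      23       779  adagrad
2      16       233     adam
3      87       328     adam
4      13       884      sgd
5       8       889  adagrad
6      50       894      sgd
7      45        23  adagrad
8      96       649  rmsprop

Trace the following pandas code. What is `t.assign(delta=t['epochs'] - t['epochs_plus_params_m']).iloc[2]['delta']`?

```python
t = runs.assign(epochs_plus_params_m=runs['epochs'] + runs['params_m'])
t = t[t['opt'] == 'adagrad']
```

add column epochs_plus_params_m = runs['epochs'] + runs['params_m']:
   epochs  params_m      opt  epochs_plus_params_m
0      46       337  rmsprop                   383
1      23       779  adagrad                   802
2      16       233     adam                   249
3      87       328     adam                   415
4      13       884      sgd                   897
5       8       889  adagrad                   897
6      50       894      sgd                   944
7      45        23  adagrad                    68
8      96       649  rmsprop                   745
filter rows where opt == 'adagrad':
   epochs  params_m      opt  epochs_plus_params_m
1      23       779  adagrad                   802
5       8       889  adagrad                   897
7      45        23  adagrad                    68
add column delta = t['epochs'] - t['epochs_plus_params_m']:
   epochs  params_m      opt  epochs_plus_params_m  delta
1      23       779  adagrad                   802   -779
5       8       889  adagrad                   897   -889
7      45        23  adagrad                    68    -23

-23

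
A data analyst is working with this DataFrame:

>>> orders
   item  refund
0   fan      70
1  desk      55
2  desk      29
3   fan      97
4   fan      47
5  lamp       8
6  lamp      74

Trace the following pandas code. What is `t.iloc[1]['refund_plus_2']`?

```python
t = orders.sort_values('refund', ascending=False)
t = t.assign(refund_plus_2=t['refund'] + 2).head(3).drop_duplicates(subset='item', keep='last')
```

sort by refund descending:
   item  refund
3   fan      97
6  lamp      74
0   fan      70
1  desk      55
4   fan      47
2  desk      29
5  lamp       8
add column refund_plus_2 = t['refund'] + 2:
   item  refund  refund_plus_2
3   fan      97             99
6  lamp      74             76
0   fan      70             72
1  desk      55             57
4   fan      47             49
2  desk      29             31
5  lamp       8             10
take first 3 rows:
   item  refund  refund_plus_2
3   fan      97             99
6  lamp      74             76
0   fan      70             72
drop duplicate item (keep=last):
   item  refund  refund_plus_2
6  lamp      74             76
0   fan      70             72
Hence 72.

72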